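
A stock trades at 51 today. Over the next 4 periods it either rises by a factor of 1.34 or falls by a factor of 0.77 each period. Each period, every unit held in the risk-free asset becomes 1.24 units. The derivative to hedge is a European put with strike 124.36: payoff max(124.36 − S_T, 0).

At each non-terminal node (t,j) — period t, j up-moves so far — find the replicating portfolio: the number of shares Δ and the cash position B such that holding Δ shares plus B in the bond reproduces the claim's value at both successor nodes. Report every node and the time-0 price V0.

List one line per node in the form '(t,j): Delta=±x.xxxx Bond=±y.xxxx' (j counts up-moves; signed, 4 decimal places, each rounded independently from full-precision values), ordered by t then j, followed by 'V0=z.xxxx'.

(0,0): Delta=-0.5947 Bond=39.7643
(1,0): Delta=-1.0000 Bond=65.2252
(1,1): Delta=-0.5451 Bond=45.9211
(2,0): Delta=-1.0000 Bond=80.8793
(2,1): Delta=-1.0000 Bond=80.8793
(2,2): Delta=-0.4895 Bond=51.8492
(3,0): Delta=-1.0000 Bond=100.2903
(3,1): Delta=-1.0000 Bond=100.2903
(3,2): Delta=-1.0000 Bond=100.2903
(3,3): Delta=-0.4271 Bond=56.6340
V0=9.4364

Under the risk-neutral measure, an up-move has probability p* = (R−d)/(u−d) = 0.8246 and values discount at R = 1.24.
Payoff layer (t=4): V(4,0)=106.4319, V(4,1)=93.1605, V(4,2)=70.0648, V(4,3)=29.8723, V(4,4)=0.0000
  t=3,j=0: stock 23.2832 → up 31.1995 (V=93.1605), down 17.9281 (V=106.4319). Price 77.0071; hedge Δ=-1.0000, bond B=100.2903.
  t=3,j=1: stock 40.5188 → up 54.2952 (V=70.0648), down 31.1995 (V=93.1605). Price 59.7715; hedge Δ=-1.0000, bond B=100.2903.
  t=3,j=2: stock 70.5132 → up 94.4877 (V=29.8723), down 54.2952 (V=70.0648). Price 29.7771; hedge Δ=-1.0000, bond B=100.2903.
  t=3,j=3: stock 122.7113 → up 164.4331 (V=0.0000), down 94.4877 (V=29.8723). Price 4.2264; hedge Δ=-0.4271, bond B=56.6340.
  t=2,j=0: stock 30.2379 → up 40.5188 (V=59.7715), down 23.2832 (V=77.0071). Price 50.6414; hedge Δ=-1.0000, bond B=80.8793.
  t=2,j=1: stock 52.6218 → up 70.5132 (V=29.7771), down 40.5188 (V=59.7715). Price 28.2575; hedge Δ=-1.0000, bond B=80.8793.
  t=2,j=2: stock 91.5756 → up 122.7113 (V=4.2264), down 70.5132 (V=29.7771). Price 7.0234; hedge Δ=-0.4895, bond B=51.8492.
  t=1,j=0: stock 39.2700 → up 52.6218 (V=28.2575), down 30.2379 (V=50.6414). Price 25.9552; hedge Δ=-1.0000, bond B=65.2252.
  t=1,j=1: stock 68.3400 → up 91.5756 (V=7.0234), down 52.6218 (V=28.2575). Price 8.6683; hedge Δ=-0.5451, bond B=45.9211.
  t=0,j=0: stock 51.0000 → up 68.3400 (V=8.6683), down 39.2700 (V=25.9552). Price 9.4364; hedge Δ=-0.5947, bond B=39.7643.
Self-financing check: at every node Δ·S+B equals the discounted successor values.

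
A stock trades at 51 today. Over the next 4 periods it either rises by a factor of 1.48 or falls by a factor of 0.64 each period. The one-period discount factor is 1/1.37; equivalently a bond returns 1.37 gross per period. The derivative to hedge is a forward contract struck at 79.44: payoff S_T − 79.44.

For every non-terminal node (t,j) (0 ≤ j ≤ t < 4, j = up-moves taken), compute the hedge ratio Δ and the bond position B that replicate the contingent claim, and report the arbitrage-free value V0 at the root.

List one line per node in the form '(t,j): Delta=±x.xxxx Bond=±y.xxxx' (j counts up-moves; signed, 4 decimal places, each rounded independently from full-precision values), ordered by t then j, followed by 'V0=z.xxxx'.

(0,0): Delta=1.0000 Bond=-22.5505
(1,0): Delta=1.0000 Bond=-30.8942
(1,1): Delta=1.0000 Bond=-30.8942
(2,0): Delta=1.0000 Bond=-42.3251
(2,1): Delta=1.0000 Bond=-42.3251
(2,2): Delta=1.0000 Bond=-42.3251
(3,0): Delta=1.0000 Bond=-57.9854
(3,1): Delta=1.0000 Bond=-57.9854
(3,2): Delta=1.0000 Bond=-57.9854
(3,3): Delta=1.0000 Bond=-57.9854
V0=28.4495

Since d<R<u, set p* = (R−d)/(u−d) = 0.8690; price each node as the discounted p*-expectation of its children.
Terminal values V(4,·): V(4,0)=-70.8836, V(4,1)=-59.6534, V(4,2)=-33.6834, V(4,3)=26.3721, V(4,4)=165.2505
(3,0): S=13.3693. Δ = (V_up−V_dn)/(S_up−S_dn) = (-59.6534−-70.8836)/(19.7866−8.5564) = 1.0000. V = [p*·-59.6534 + (1−p*)·-70.8836]/1.37 = -44.6161. B = V − Δ·S = -57.9854.
(3,1): S=30.9166. Δ = (V_up−V_dn)/(S_up−S_dn) = (-33.6834−-59.6534)/(45.7566−19.7866) = 1.0000. V = [p*·-33.6834 + (1−p*)·-59.6534]/1.37 = -27.0688. B = V − Δ·S = -57.9854.
(3,2): S=71.4947. Δ = (V_up−V_dn)/(S_up−S_dn) = (26.3721−-33.6834)/(105.8121−45.7566) = 1.0000. V = [p*·26.3721 + (1−p*)·-33.6834]/1.37 = 13.5093. B = V − Δ·S = -57.9854.
(3,3): S=165.3314. Δ = (V_up−V_dn)/(S_up−S_dn) = (165.2505−26.3721)/(244.6905−105.8121) = 1.0000. V = [p*·165.2505 + (1−p*)·26.3721]/1.37 = 107.3460. B = V − Δ·S = -57.9854.
(2,0): S=20.8896. Δ = (V_up−V_dn)/(S_up−S_dn) = (-27.0688−-44.6161)/(30.9166−13.3693) = 1.0000. V = [p*·-27.0688 + (1−p*)·-44.6161]/1.37 = -21.4355. B = V − Δ·S = -42.3251.
(2,1): S=48.3072. Δ = (V_up−V_dn)/(S_up−S_dn) = (13.5093−-27.0688)/(71.4947−30.9166) = 1.0000. V = [p*·13.5093 + (1−p*)·-27.0688]/1.37 = 5.9821. B = V − Δ·S = -42.3251.
(2,2): S=111.7104. Δ = (V_up−V_dn)/(S_up−S_dn) = (107.3460−13.5093)/(165.3314−71.4947) = 1.0000. V = [p*·107.3460 + (1−p*)·13.5093]/1.37 = 69.3853. B = V − Δ·S = -42.3251.
(1,0): S=32.6400. Δ = (V_up−V_dn)/(S_up−S_dn) = (5.9821−-21.4355)/(48.3072−20.8896) = 1.0000. V = [p*·5.9821 + (1−p*)·-21.4355]/1.37 = 1.7458. B = V − Δ·S = -30.8942.
(1,1): S=75.4800. Δ = (V_up−V_dn)/(S_up−S_dn) = (69.3853−5.9821)/(111.7104−48.3072) = 1.0000. V = [p*·69.3853 + (1−p*)·5.9821]/1.37 = 44.5858. B = V − Δ·S = -30.8942.
(0,0): S=51.0000. Δ = (V_up−V_dn)/(S_up−S_dn) = (44.5858−1.7458)/(75.4800−32.6400) = 1.0000. V = [p*·44.5858 + (1−p*)·1.7458]/1.37 = 28.4495. B = V − Δ·S = -22.5505.
Each (Δ,B) replicates both successor values, so the strategy is self-financing and V0 is arbitrage-free.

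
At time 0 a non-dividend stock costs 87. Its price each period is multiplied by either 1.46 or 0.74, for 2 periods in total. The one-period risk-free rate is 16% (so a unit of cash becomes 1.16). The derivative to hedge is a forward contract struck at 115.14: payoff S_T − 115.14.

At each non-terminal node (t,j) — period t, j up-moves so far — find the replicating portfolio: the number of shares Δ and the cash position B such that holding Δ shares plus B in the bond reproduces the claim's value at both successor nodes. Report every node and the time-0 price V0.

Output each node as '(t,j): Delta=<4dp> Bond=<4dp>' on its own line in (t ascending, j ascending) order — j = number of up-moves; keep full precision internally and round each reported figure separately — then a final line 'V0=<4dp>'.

(0,0): Delta=1.0000 Bond=-85.5678
(1,0): Delta=1.0000 Bond=-99.2586
(1,1): Delta=1.0000 Bond=-99.2586
V0=1.4322

No-arbitrage ⇒ martingale measure with p* = (R−d)/(u−d) = 0.5833.
Payoff layer (t=2): V(2,0)=-67.4988, V(2,1)=-21.1452, V(2,2)=70.3092
(1,0): S=64.3800. Δ = (V_up−V_dn)/(S_up−S_dn) = (-21.1452−-67.4988)/(93.9948−47.6412) = 1.0000. V = [p*·-21.1452 + (1−p*)·-67.4988]/1.16 = -34.8786. B = V − Δ·S = -99.2586.
(1,1): S=127.0200. Δ = (V_up−V_dn)/(S_up−S_dn) = (70.3092−-21.1452)/(185.4492−93.9948) = 1.0000. V = [p*·70.3092 + (1−p*)·-21.1452]/1.16 = 27.7614. B = V − Δ·S = -99.2586.
(0,0): S=87.0000. Δ = (V_up−V_dn)/(S_up−S_dn) = (27.7614−-34.8786)/(127.0200−64.3800) = 1.0000. V = [p*·27.7614 + (1−p*)·-34.8786]/1.16 = 1.4322. B = V − Δ·S = -85.5678.
Each (Δ,B) replicates both successor values, so the strategy is self-financing and V0 is arbitrage-free.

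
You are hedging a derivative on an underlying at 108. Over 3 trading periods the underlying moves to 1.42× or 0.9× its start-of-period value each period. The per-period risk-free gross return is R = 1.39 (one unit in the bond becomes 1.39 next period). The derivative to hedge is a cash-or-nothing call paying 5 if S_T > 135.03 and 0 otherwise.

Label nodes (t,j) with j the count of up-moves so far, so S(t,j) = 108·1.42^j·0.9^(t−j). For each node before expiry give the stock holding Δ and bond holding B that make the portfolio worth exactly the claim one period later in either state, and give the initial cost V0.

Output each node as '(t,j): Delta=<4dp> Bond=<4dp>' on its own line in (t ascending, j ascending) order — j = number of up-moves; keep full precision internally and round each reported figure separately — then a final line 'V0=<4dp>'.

(0,0): Delta=0.0050 Bond=1.3028
(1,0): Delta=0.0671 Bond=-4.2206
(1,1): Delta=0.0026 Bond=2.1802
(2,0): Delta=0.0000 Bond=0.0000
(2,1): Delta=0.0697 Bond=-6.2258
(2,2): Delta=0.0000 Bond=3.5971
V0=1.8439

Under the risk-neutral measure, an up-move has probability p* = (R−d)/(u−d) = 0.9423 and values discount at R = 1.39.
Terminal values V(3,·): V(3,0)=0.0000, V(3,1)=0.0000, V(3,2)=5.0000, V(3,3)=5.0000
(2,0): S=87.4800. Δ = (V_up−V_dn)/(S_up−S_dn) = (0.0000−0.0000)/(124.2216−78.7320) = 0.0000. V = [p*·0.0000 + (1−p*)·0.0000]/1.39 = 0.0000. B = V − Δ·S = 0.0000.
(2,1): S=138.0240. Δ = (V_up−V_dn)/(S_up−S_dn) = (5.0000−0.0000)/(195.9941−124.2216) = 0.0697. V = [p*·5.0000 + (1−p*)·0.0000]/1.39 = 3.3896. B = V − Δ·S = -6.2258.
(2,2): S=217.7712. Δ = (V_up−V_dn)/(S_up−S_dn) = (5.0000−5.0000)/(309.2351−195.9941) = 0.0000. V = [p*·5.0000 + (1−p*)·5.0000]/1.39 = 3.5971. B = V − Δ·S = 3.5971.
(1,0): S=97.2000. Δ = (V_up−V_dn)/(S_up−S_dn) = (3.3896−0.0000)/(138.0240−87.4800) = 0.0671. V = [p*·3.3896 + (1−p*)·0.0000]/1.39 = 2.2979. B = V − Δ·S = -4.2206.
(1,1): S=153.3600. Δ = (V_up−V_dn)/(S_up−S_dn) = (3.5971−3.3896)/(217.7712−138.0240) = 0.0026. V = [p*·3.5971 + (1−p*)·3.3896]/1.39 = 2.5792. B = V − Δ·S = 2.1802.
(0,0): S=108.0000. Δ = (V_up−V_dn)/(S_up−S_dn) = (2.5792−2.2979)/(153.3600−97.2000) = 0.0050. V = [p*·2.5792 + (1−p*)·2.2979]/1.39 = 1.8439. B = V − Δ·S = 1.3028.
The time-0 hedge costs 1.8439, which is the no-arbitrage price.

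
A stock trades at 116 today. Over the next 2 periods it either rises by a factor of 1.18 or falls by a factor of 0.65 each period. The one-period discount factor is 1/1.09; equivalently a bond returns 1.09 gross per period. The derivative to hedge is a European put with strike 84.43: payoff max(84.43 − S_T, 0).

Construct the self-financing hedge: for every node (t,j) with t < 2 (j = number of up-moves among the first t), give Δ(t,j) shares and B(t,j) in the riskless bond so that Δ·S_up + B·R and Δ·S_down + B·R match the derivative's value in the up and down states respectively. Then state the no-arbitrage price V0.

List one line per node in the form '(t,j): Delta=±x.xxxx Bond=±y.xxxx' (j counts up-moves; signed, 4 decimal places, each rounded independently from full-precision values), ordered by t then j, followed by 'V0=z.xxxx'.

Under the risk-neutral measure, an up-move has probability p* = (R−d)/(u−d) = 0.8302 and values discount at R = 1.09.
At expiry t=2: V(2,0)=35.4200, V(2,1)=0.0000, V(2,2)=0.0000
  t=1,j=0: stock 75.4000 → up 88.9720 (V=0.0000), down 49.0100 (V=35.4200). Price 5.5181; hedge Δ=-0.8863, bond B=72.3483.
  t=1,j=1: stock 136.8800 → up 161.5184 (V=0.0000), down 88.9720 (V=0.0000). Price 0.0000; hedge Δ=0.0000, bond B=0.0000.
  t=0,j=0: stock 116.0000 → up 136.8800 (V=0.0000), down 75.4000 (V=5.5181). Price 0.8597; hedge Δ=-0.0898, bond B=11.2712.
Self-financing check: at every node Δ·S+B equals the discounted successor values.

(0,0): Delta=-0.0898 Bond=11.2712
(1,0): Delta=-0.8863 Bond=72.3483
(1,1): Delta=0.0000 Bond=0.0000
V0=0.8597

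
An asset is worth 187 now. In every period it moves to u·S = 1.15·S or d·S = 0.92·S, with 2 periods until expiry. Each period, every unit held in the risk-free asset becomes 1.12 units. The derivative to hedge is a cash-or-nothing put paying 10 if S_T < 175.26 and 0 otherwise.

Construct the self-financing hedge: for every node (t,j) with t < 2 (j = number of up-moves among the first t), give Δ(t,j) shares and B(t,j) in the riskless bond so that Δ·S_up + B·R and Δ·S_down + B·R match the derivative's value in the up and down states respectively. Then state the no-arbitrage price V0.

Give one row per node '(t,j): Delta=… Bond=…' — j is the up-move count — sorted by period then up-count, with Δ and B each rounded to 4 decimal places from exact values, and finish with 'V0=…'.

(0,0): Delta=-0.0271 Bond=5.1991
(1,0): Delta=-0.2527 Bond=44.6429
(1,1): Delta=0.0000 Bond=0.0000
V0=0.1356

Since d<R<u, set p* = (R−d)/(u−d) = 0.8696; price each node as the discounted p*-expectation of its children.
Terminal payoffs: V(2,0)=10.0000, V(2,1)=0.0000, V(2,2)=0.0000
Node (1,0) S=172.0400: V=(p*·0.0000+(1−p*)·10.0000)/1.12=1.1646; Δ=(0.0000−10.0000)/(197.8460−158.2768)=-0.2527; B=V−Δ·S=44.6429
Node (1,1) S=215.0500: V=(p*·0.0000+(1−p*)·0.0000)/1.12=0.0000; Δ=(0.0000−0.0000)/(247.3075−197.8460)=0.0000; B=V−Δ·S=0.0000
Node (0,0) S=187.0000: V=(p*·0.0000+(1−p*)·1.1646)/1.12=0.1356; Δ=(0.0000−1.1646)/(215.0500−172.0400)=-0.0271; B=V−Δ·S=5.1991
Check: Δ(0,0)·S0 + B(0,0) = 0.1356 = V0.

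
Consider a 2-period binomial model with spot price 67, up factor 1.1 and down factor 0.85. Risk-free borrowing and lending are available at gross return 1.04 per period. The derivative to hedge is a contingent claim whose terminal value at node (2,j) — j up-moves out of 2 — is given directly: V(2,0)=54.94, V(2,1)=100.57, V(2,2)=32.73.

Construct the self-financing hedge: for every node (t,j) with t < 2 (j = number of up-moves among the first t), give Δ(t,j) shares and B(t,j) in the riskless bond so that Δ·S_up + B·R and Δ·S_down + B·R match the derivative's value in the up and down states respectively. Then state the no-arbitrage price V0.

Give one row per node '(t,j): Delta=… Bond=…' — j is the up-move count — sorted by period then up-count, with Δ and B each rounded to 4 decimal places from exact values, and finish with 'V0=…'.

(0,0): Delta=-2.3311 Bond=210.5060
(1,0): Delta=3.2049 Bond=-96.3481
(1,1): Delta=-3.6820 Bond=318.4865
V0=54.3245

Risk-neutral probability p* = (R−d)/(u−d) = (1.04−0.85)/(1.1−0.85) = 0.7600.
Terminal values V(2,·): V(2,0)=54.9400, V(2,1)=100.5700, V(2,2)=32.7300
Node (1,0) S=56.9500: V=(p*·100.5700+(1−p*)·54.9400)/1.04=86.1719; Δ=(100.5700−54.9400)/(62.6450−48.4075)=3.2049; B=V−Δ·S=-96.3481
Node (1,1) S=73.7000: V=(p*·32.7300+(1−p*)·100.5700)/1.04=47.1265; Δ=(32.7300−100.5700)/(81.0700−62.6450)=-3.6820; B=V−Δ·S=318.4865
Node (0,0) S=67.0000: V=(p*·47.1265+(1−p*)·86.1719)/1.04=54.3245; Δ=(47.1265−86.1719)/(73.7000−56.9500)=-2.3311; B=V−Δ·S=210.5060
The time-0 hedge costs 54.3245, which is the no-arbitrage price.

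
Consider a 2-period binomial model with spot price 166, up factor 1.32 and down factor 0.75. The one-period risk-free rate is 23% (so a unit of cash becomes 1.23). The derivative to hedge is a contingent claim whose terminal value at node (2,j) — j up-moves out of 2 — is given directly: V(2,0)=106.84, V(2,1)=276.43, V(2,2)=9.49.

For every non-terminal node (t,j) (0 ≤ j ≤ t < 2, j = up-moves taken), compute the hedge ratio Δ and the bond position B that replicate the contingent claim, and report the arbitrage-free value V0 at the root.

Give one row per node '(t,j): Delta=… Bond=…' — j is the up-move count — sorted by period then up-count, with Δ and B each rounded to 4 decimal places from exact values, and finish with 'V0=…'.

(0,0): Delta=-1.7014 Bond=337.2316
(1,0): Delta=2.3898 Bond=-94.5567
(1,1): Delta=-2.1373 Bond=510.2982
V0=54.7980

The replicating-portfolio and risk-neutral prices coincide; use p* = (1.23−0.75)/(1.32−0.75) = 0.8421 for the latter.
At expiry t=2: V(2,0)=106.8400, V(2,1)=276.4300, V(2,2)=9.4900
Node (1,0) S=124.5000: V=(p*·276.4300+(1−p*)·106.8400)/1.23=202.9696; Δ=(276.4300−106.8400)/(164.3400−93.3750)=2.3898; B=V−Δ·S=-94.5567
Node (1,1) S=219.1200: V=(p*·9.4900+(1−p*)·276.4300)/1.23=41.9825; Δ=(9.4900−276.4300)/(289.2384−164.3400)=-2.1373; B=V−Δ·S=510.2982
Node (0,0) S=166.0000: V=(p*·41.9825+(1−p*)·202.9696)/1.23=54.7980; Δ=(41.9825−202.9696)/(219.1200−124.5000)=-1.7014; B=V−Δ·S=337.2316
Check: Δ(0,0)·S0 + B(0,0) = 54.7980 = V0.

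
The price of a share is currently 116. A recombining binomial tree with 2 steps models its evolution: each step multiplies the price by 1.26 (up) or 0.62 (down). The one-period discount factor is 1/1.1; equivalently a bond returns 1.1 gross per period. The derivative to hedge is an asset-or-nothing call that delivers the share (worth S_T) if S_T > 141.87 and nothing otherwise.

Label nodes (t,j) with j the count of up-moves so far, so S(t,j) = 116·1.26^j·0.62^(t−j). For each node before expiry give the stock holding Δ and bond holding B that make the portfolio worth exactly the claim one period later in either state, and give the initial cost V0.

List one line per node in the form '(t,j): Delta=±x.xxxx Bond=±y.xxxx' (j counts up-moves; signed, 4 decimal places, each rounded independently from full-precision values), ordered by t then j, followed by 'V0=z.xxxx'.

Under the risk-neutral measure, an up-move has probability p* = (R−d)/(u−d) = 0.7500 and values discount at R = 1.1.
At expiry t=2: V(2,0)=0.0000, V(2,1)=0.0000, V(2,2)=184.1616
  t=1,j=0: stock 71.9200 → up 90.6192 (V=0.0000), down 44.5904 (V=0.0000). Price 0.0000; hedge Δ=0.0000, bond B=0.0000.
  t=1,j=1: stock 146.1600 → up 184.1616 (V=184.1616), down 90.6192 (V=0.0000). Price 125.5647; hedge Δ=1.9688, bond B=-162.1878.
  t=0,j=0: stock 116.0000 → up 146.1600 (V=125.5647), down 71.9200 (V=0.0000). Price 85.6123; hedge Δ=1.6913, bond B=-110.5826.
Root portfolio cost Δ·116+B reproduces V0=85.6123.

(0,0): Delta=1.6913 Bond=-110.5826
(1,0): Delta=0.0000 Bond=0.0000
(1,1): Delta=1.9687 Bond=-162.1878
V0=85.6123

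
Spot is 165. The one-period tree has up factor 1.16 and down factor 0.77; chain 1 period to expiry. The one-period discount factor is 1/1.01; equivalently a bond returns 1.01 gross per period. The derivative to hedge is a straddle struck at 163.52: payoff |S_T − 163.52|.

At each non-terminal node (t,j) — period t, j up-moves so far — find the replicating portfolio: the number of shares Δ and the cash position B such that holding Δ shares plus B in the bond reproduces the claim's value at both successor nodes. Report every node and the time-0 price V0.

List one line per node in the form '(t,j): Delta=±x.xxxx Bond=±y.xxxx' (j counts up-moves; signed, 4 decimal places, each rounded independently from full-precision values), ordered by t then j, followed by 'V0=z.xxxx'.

Under the risk-neutral measure, an up-move has probability p* = (R−d)/(u−d) = 0.6154 and values discount at R = 1.01.
Terminal values V(1,·): V(1,0)=36.4700, V(1,1)=27.8800
(0,0): S=165.0000. Δ = (V_up−V_dn)/(S_up−S_dn) = (27.8800−36.4700)/(191.4000−127.0500) = -0.1335. V = [p*·27.8800 + (1−p*)·36.4700]/1.01 = 30.8751. B = V − Δ·S = 52.9007.
The time-0 hedge costs 30.8751, which is the no-arbitrage price.

(0,0): Delta=-0.1335 Bond=52.9007
V0=30.8751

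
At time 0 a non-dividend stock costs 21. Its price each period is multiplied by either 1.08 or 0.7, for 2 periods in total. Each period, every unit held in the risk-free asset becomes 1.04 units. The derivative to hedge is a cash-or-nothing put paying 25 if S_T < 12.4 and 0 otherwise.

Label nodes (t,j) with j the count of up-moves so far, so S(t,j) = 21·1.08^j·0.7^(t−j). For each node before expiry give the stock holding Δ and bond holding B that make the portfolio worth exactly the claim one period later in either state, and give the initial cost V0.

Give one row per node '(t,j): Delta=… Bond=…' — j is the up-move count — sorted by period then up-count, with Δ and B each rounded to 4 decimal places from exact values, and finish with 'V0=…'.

Under the risk-neutral measure, an up-move has probability p* = (R−d)/(u−d) = 0.8947 and values discount at R = 1.04.
Payoff layer (t=2): V(2,0)=25.0000, V(2,1)=0.0000, V(2,2)=0.0000
  t=1,j=0: stock 14.7000 → up 15.8760 (V=0.0000), down 10.2900 (V=25.0000). Price 2.5304; hedge Δ=-4.4755, bond B=68.3198.
  t=1,j=1: stock 22.6800 → up 24.4944 (V=0.0000), down 15.8760 (V=0.0000). Price 0.0000; hedge Δ=0.0000, bond B=0.0000.
  t=0,j=0: stock 21.0000 → up 22.6800 (V=0.0000), down 14.7000 (V=2.5304). Price 0.2561; hedge Δ=-0.3171, bond B=6.9150.
Each (Δ,B) replicates both successor values, so the strategy is self-financing and V0 is arbitrage-free.

(0,0): Delta=-0.3171 Bond=6.9150
(1,0): Delta=-4.4755 Bond=68.3198
(1,1): Delta=0.0000 Bond=0.0000
V0=0.2561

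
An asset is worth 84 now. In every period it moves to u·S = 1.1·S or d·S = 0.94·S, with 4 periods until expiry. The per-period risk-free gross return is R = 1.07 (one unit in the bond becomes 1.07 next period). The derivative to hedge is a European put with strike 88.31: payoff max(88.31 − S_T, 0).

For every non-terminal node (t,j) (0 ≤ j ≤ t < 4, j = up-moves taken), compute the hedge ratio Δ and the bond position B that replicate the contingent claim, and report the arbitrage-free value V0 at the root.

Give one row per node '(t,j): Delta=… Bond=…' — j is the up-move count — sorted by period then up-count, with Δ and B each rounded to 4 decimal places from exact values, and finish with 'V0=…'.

Risk-neutral probability p* = (R−d)/(u−d) = (1.07−0.94)/(1.1−0.94) = 0.8125.
Terminal payoffs: V(4,0)=22.7271, V(4,1)=11.5640, V(4,2)=0.0000, V(4,3)=0.0000, V(4,4)=0.0000
  t=3,j=0: stock 69.7691 → up 76.7460 (V=11.5640), down 65.5829 (V=22.7271). Price 12.7637; hedge Δ=-1.0000, bond B=82.5327.
  t=3,j=1: stock 81.6446 → up 89.8091 (V=0.0000), down 76.7460 (V=11.5640). Price 2.0264; hedge Δ=-0.8852, bond B=74.3016.
  t=3,j=2: stock 95.5416 → up 105.0958 (V=0.0000), down 89.8091 (V=0.0000). Price 0.0000; hedge Δ=0.0000, bond B=0.0000.
  t=3,j=3: stock 111.8040 → up 122.9844 (V=0.0000), down 105.0958 (V=0.0000). Price 0.0000; hedge Δ=0.0000, bond B=0.0000.
  t=2,j=0: stock 74.2224 → up 81.6446 (V=2.0264), down 69.7691 (V=12.7637). Price 3.7754; hedge Δ=-0.9041, bond B=70.8832.
  t=2,j=1: stock 86.8560 → up 95.5416 (V=0.0000), down 81.6446 (V=2.0264). Price 0.3551; hedge Δ=-0.1458, bond B=13.0201.
  t=2,j=2: stock 101.6400 → up 111.8040 (V=0.0000), down 95.5416 (V=0.0000). Price 0.0000; hedge Δ=0.0000, bond B=0.0000.
  t=1,j=0: stock 78.9600 → up 86.8560 (V=0.3551), down 74.2224 (V=3.7754). Price 0.9312; hedge Δ=-0.2707, bond B=22.3079.
  t=1,j=1: stock 92.4000 → up 101.6400 (V=0.0000), down 86.8560 (V=0.3551). Price 0.0622; hedge Δ=-0.0240, bond B=2.2816.
  t=0,j=0: stock 84.0000 → up 92.4000 (V=0.0622), down 78.9600 (V=0.9312). Price 0.2104; hedge Δ=-0.0647, bond B=5.6416.
The time-0 hedge costs 0.2104, which is the no-arbitrage price.

(0,0): Delta=-0.0647 Bond=5.6416
(1,0): Delta=-0.2707 Bond=22.3079
(1,1): Delta=-0.0240 Bond=2.2816
(2,0): Delta=-0.9041 Bond=70.8832
(2,1): Delta=-0.1458 Bond=13.0201
(2,2): Delta=0.0000 Bond=0.0000
(3,0): Delta=-1.0000 Bond=82.5327
(3,1): Delta=-0.8852 Bond=74.3016
(3,2): Delta=0.0000 Bond=0.0000
(3,3): Delta=0.0000 Bond=0.0000
V0=0.2104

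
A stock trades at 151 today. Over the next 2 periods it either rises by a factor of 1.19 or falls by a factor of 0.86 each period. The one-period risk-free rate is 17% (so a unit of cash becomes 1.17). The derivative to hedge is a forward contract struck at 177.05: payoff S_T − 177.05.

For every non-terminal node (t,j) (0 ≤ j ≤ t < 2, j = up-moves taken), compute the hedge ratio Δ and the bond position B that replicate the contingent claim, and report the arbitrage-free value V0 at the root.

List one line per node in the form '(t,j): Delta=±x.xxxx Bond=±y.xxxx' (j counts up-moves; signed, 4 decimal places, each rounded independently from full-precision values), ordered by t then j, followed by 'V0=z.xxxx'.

Under the risk-neutral measure, an up-move has probability p* = (R−d)/(u−d) = 0.9394 and values discount at R = 1.17.
Payoff layer (t=2): V(2,0)=-65.3704, V(2,1)=-22.5166, V(2,2)=36.7811
Node (1,0) S=129.8600: V=(p*·-22.5166+(1−p*)·-65.3704)/1.17=-21.4648; Δ=(-22.5166−-65.3704)/(154.5334−111.6796)=1.0000; B=V−Δ·S=-151.3248
Node (1,1) S=179.6900: V=(p*·36.7811+(1−p*)·-22.5166)/1.17=28.3652; Δ=(36.7811−-22.5166)/(213.8311−154.5334)=1.0000; B=V−Δ·S=-151.3248
Node (0,0) S=151.0000: V=(p*·28.3652+(1−p*)·-21.4648)/1.17=21.6626; Δ=(28.3652−-21.4648)/(179.6900−129.8600)=1.0000; B=V−Δ·S=-129.3374
Root portfolio cost Δ·151+B reproduces V0=21.6626.

(0,0): Delta=1.0000 Bond=-129.3374
(1,0): Delta=1.0000 Bond=-151.3248
(1,1): Delta=1.0000 Bond=-151.3248
V0=21.6626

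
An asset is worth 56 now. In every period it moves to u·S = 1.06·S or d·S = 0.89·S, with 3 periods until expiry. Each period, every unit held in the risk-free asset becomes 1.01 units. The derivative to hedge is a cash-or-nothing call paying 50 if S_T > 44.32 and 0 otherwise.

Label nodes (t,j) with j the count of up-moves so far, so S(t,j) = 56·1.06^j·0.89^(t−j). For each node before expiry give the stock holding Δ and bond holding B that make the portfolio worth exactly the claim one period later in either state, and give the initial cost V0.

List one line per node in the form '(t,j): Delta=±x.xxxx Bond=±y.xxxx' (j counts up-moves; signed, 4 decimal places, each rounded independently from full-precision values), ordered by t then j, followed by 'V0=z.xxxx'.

Under the risk-neutral measure, an up-move has probability p* = (R−d)/(u−d) = 0.7059 and values discount at R = 1.01.
Terminal values V(3,·): V(3,0)=0.0000, V(3,1)=50.0000, V(3,2)=50.0000, V(3,3)=50.0000
(2,0): S=44.3576. Δ = (V_up−V_dn)/(S_up−S_dn) = (50.0000−0.0000)/(47.0191−39.4783) = 6.6306. V = [p*·50.0000 + (1−p*)·0.0000]/1.01 = 34.9447. B = V − Δ·S = -259.1730.
(2,1): S=52.8304. Δ = (V_up−V_dn)/(S_up−S_dn) = (50.0000−50.0000)/(56.0002−47.0191) = 0.0000. V = [p*·50.0000 + (1−p*)·50.0000]/1.01 = 49.5050. B = V − Δ·S = 49.5050.
(2,2): S=62.9216. Δ = (V_up−V_dn)/(S_up−S_dn) = (50.0000−50.0000)/(66.6969−56.0002) = 0.0000. V = [p*·50.0000 + (1−p*)·50.0000]/1.01 = 49.5050. B = V − Δ·S = 49.5050.
(1,0): S=49.8400. Δ = (V_up−V_dn)/(S_up−S_dn) = (49.5050−34.9447)/(52.8304−44.3576) = 1.7185. V = [p*·49.5050 + (1−p*)·34.9447]/1.01 = 44.7748. B = V − Δ·S = -40.8739.
(1,1): S=59.3600. Δ = (V_up−V_dn)/(S_up−S_dn) = (49.5050−49.5050)/(62.9216−52.8304) = 0.0000. V = [p*·49.5050 + (1−p*)·49.5050]/1.01 = 49.0148. B = V − Δ·S = 49.0148.
(0,0): S=56.0000. Δ = (V_up−V_dn)/(S_up−S_dn) = (49.0148−44.7748)/(59.3600−49.8400) = 0.4454. V = [p*·49.0148 + (1−p*)·44.7748]/1.01 = 47.2948. B = V − Δ·S = 22.3534.
Each (Δ,B) replicates both successor values, so the strategy is self-financing and V0 is arbitrage-free.

(0,0): Delta=0.4454 Bond=22.3534
(1,0): Delta=1.7185 Bond=-40.8739
(1,1): Delta=0.0000 Bond=49.0148
(2,0): Delta=6.6306 Bond=-259.1730
(2,1): Delta=0.0000 Bond=49.5050
(2,2): Delta=0.0000 Bond=49.5050
V0=47.2948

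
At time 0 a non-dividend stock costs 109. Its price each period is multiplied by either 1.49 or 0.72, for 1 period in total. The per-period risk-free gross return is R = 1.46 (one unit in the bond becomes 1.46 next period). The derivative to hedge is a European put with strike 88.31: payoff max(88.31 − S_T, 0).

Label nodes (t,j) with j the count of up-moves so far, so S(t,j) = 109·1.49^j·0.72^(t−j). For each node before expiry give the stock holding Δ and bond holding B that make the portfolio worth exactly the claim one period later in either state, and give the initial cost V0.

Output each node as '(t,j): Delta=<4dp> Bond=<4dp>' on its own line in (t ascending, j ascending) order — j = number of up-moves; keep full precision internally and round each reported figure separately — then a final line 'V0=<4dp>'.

Under the risk-neutral measure, an up-move has probability p* = (R−d)/(u−d) = 0.9610 and values discount at R = 1.46.
Payoff layer (t=1): V(1,0)=9.8300, V(1,1)=0.0000
Node (0,0) S=109.0000: V=(p*·0.0000+(1−p*)·9.8300)/1.46=0.2623; Δ=(0.0000−9.8300)/(162.4100−78.4800)=-0.1171; B=V−Δ·S=13.0286
The time-0 hedge costs 0.2623, which is the no-arbitrage price.

(0,0): Delta=-0.1171 Bond=13.0286
V0=0.2623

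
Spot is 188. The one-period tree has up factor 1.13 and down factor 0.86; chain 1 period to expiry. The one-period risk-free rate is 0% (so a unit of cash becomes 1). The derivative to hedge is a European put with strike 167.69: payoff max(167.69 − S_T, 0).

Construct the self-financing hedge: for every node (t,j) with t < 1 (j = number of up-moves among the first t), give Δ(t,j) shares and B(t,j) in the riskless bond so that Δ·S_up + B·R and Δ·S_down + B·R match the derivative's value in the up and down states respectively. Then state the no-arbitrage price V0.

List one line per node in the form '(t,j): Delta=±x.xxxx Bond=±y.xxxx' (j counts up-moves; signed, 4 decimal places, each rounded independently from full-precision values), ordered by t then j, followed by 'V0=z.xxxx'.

No-arbitrage ⇒ martingale measure with p* = (R−d)/(u−d) = 0.5185.
Terminal values V(1,·): V(1,0)=6.0100, V(1,1)=0.0000
(0,0): S=188.0000. Δ = (V_up−V_dn)/(S_up−S_dn) = (0.0000−6.0100)/(212.4400−161.6800) = -0.1184. V = [p*·0.0000 + (1−p*)·6.0100]/1 = 2.8937. B = V − Δ·S = 25.1530.
Check: Δ(0,0)·S0 + B(0,0) = 2.8937 = V0.

(0,0): Delta=-0.1184 Bond=25.1530
V0=2.8937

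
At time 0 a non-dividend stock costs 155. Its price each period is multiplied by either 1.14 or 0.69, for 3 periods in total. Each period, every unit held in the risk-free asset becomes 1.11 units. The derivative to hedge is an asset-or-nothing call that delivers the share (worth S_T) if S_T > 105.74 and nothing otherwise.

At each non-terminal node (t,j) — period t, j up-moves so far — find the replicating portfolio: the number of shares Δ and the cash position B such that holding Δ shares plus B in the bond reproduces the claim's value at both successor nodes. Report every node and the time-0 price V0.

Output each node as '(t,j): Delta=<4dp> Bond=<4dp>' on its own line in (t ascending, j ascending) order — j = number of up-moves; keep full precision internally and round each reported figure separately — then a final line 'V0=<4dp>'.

(0,0): Delta=1.1201 Bond=-19.3925
(1,0): Delta=2.4283 Bond=-161.4425
(1,1): Delta=1.0635 Bond=-11.5316
(2,0): Delta=0.0000 Bond=0.0000
(2,1): Delta=2.5333 Bond=-192.0013
(2,2): Delta=1.0000 Bond=0.0000
V0=154.2235

Risk-neutral probability p* = (R−d)/(u−d) = (1.11−0.69)/(1.14−0.69) = 0.9333.
At expiry t=3: V(3,0)=0.0000, V(3,1)=0.0000, V(3,2)=138.9922, V(3,3)=229.6393
  t=2,j=0: stock 73.7955 → up 84.1269 (V=0.0000), down 50.9189 (V=0.0000). Price 0.0000; hedge Δ=0.0000, bond B=0.0000.
  t=2,j=1: stock 121.9230 → up 138.9922 (V=138.9922), down 84.1269 (V=0.0000). Price 116.8703; hedge Δ=2.5333, bond B=-192.0013.
  t=2,j=2: stock 201.4380 → up 229.6393 (V=229.6393), down 138.9922 (V=138.9922). Price 201.4380; hedge Δ=1.0000, bond B=0.0000.
  t=1,j=0: stock 106.9500 → up 121.9230 (V=116.8703), down 73.7955 (V=0.0000). Price 98.2694; hedge Δ=2.4283, bond B=-161.4425.
  t=1,j=1: stock 176.7000 → up 201.4380 (V=201.4380), down 121.9230 (V=116.8703). Price 176.3965; hedge Δ=1.0635, bond B=-11.5316.
  t=0,j=0: stock 155.0000 → up 176.7000 (V=176.3965), down 106.9500 (V=98.2694). Price 154.2235; hedge Δ=1.1201, bond B=-19.3925.
The time-0 hedge costs 154.2235, which is the no-arbitrage price.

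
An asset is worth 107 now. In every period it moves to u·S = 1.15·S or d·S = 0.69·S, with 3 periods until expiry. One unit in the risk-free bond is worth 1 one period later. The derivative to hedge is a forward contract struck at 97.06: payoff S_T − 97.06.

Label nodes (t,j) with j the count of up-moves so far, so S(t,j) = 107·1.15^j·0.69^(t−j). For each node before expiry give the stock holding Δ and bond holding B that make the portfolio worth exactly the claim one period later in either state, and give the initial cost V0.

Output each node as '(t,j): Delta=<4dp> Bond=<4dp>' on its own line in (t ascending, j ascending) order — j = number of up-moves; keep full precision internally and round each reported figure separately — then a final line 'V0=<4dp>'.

Under the risk-neutral measure, an up-move has probability p* = (R−d)/(u−d) = 0.6739 and values discount at R = 1.
Terminal values V(3,·): V(3,0)=-61.9095, V(3,1)=-38.4759, V(3,2)=0.5802, V(3,3)=65.6736
(2,0): S=50.9427. Δ = (V_up−V_dn)/(S_up−S_dn) = (-38.4759−-61.9095)/(58.5841−35.1505) = 1.0000. V = [p*·-38.4759 + (1−p*)·-61.9095]/1 = -46.1173. B = V − Δ·S = -97.0600.
(2,1): S=84.9045. Δ = (V_up−V_dn)/(S_up−S_dn) = (0.5802−-38.4759)/(97.6402−58.5841) = 1.0000. V = [p*·0.5802 + (1−p*)·-38.4759]/1 = -12.1555. B = V − Δ·S = -97.0600.
(2,2): S=141.5075. Δ = (V_up−V_dn)/(S_up−S_dn) = (65.6736−0.5802)/(162.7336−97.6402) = 1.0000. V = [p*·65.6736 + (1−p*)·0.5802]/1 = 44.4475. B = V − Δ·S = -97.0600.
(1,0): S=73.8300. Δ = (V_up−V_dn)/(S_up−S_dn) = (-12.1555−-46.1173)/(84.9045−50.9427) = 1.0000. V = [p*·-12.1555 + (1−p*)·-46.1173]/1 = -23.2300. B = V − Δ·S = -97.0600.
(1,1): S=123.0500. Δ = (V_up−V_dn)/(S_up−S_dn) = (44.4475−-12.1555)/(141.5075−84.9045) = 1.0000. V = [p*·44.4475 + (1−p*)·-12.1555]/1 = 25.9900. B = V − Δ·S = -97.0600.
(0,0): S=107.0000. Δ = (V_up−V_dn)/(S_up−S_dn) = (25.9900−-23.2300)/(123.0500−73.8300) = 1.0000. V = [p*·25.9900 + (1−p*)·-23.2300]/1 = 9.9400. B = V − Δ·S = -97.0600.
Each (Δ,B) replicates both successor values, so the strategy is self-financing and V0 is arbitrage-free.

(0,0): Delta=1.0000 Bond=-97.0600
(1,0): Delta=1.0000 Bond=-97.0600
(1,1): Delta=1.0000 Bond=-97.0600
(2,0): Delta=1.0000 Bond=-97.0600
(2,1): Delta=1.0000 Bond=-97.0600
(2,2): Delta=1.0000 Bond=-97.0600
V0=9.9400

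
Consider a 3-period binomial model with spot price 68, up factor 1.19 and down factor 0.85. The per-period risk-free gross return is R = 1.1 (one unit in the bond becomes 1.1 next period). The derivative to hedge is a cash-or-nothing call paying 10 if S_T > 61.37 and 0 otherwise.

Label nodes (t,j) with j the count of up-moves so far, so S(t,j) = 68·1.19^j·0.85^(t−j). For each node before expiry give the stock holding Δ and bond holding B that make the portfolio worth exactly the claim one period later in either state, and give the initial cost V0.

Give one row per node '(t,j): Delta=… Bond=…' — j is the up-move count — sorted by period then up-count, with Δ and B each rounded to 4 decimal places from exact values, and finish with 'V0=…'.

Under the risk-neutral measure, an up-move has probability p* = (R−d)/(u−d) = 0.7353 and values discount at R = 1.1.
Payoff layer (t=3): V(3,0)=0.0000, V(3,1)=0.0000, V(3,2)=10.0000, V(3,3)=10.0000
(2,0): S=49.1300. Δ = (V_up−V_dn)/(S_up−S_dn) = (0.0000−0.0000)/(58.4647−41.7605) = 0.0000. V = [p*·0.0000 + (1−p*)·0.0000]/1.1 = 0.0000. B = V − Δ·S = 0.0000.
(2,1): S=68.7820. Δ = (V_up−V_dn)/(S_up−S_dn) = (10.0000−0.0000)/(81.8506−58.4647) = 0.4276. V = [p*·10.0000 + (1−p*)·0.0000]/1.1 = 6.6845. B = V − Δ·S = -22.7273.
(2,2): S=96.2948. Δ = (V_up−V_dn)/(S_up−S_dn) = (10.0000−10.0000)/(114.5908−81.8506) = 0.0000. V = [p*·10.0000 + (1−p*)·10.0000]/1.1 = 9.0909. B = V − Δ·S = 9.0909.
(1,0): S=57.8000. Δ = (V_up−V_dn)/(S_up−S_dn) = (6.6845−0.0000)/(68.7820−49.1300) = 0.3401. V = [p*·6.6845 + (1−p*)·0.0000]/1.1 = 4.4682. B = V − Δ·S = -15.1920.
(1,1): S=80.9200. Δ = (V_up−V_dn)/(S_up−S_dn) = (9.0909−6.6845)/(96.2948−68.7820) = 0.0875. V = [p*·9.0909 + (1−p*)·6.6845]/1.1 = 7.6854. B = V − Δ·S = 0.6077.
(0,0): S=68.0000. Δ = (V_up−V_dn)/(S_up−S_dn) = (7.6854−4.4682)/(80.9200−57.8000) = 0.1391. V = [p*·7.6854 + (1−p*)·4.4682]/1.1 = 6.2125. B = V − Δ·S = -3.2496.
The time-0 hedge costs 6.2125, which is the no-arbitrage price.

(0,0): Delta=0.1391 Bond=-3.2496
(1,0): Delta=0.3401 Bond=-15.1920
(1,1): Delta=0.0875 Bond=0.6077
(2,0): Delta=0.0000 Bond=0.0000
(2,1): Delta=0.4276 Bond=-22.7273
(2,2): Delta=0.0000 Bond=9.0909
V0=6.2125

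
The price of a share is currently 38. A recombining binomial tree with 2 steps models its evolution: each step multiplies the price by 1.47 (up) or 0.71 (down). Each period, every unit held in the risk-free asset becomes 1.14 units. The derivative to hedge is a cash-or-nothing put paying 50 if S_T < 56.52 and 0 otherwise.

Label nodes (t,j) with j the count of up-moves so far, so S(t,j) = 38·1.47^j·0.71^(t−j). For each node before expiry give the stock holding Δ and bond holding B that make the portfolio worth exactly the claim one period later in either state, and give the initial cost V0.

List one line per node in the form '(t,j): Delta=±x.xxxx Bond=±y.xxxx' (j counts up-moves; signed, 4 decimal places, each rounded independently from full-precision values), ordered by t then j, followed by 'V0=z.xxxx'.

(0,0): Delta=-0.8593 Bond=58.8091
(1,0): Delta=0.0000 Bond=43.8596
(1,1): Delta=-1.1778 Bond=84.8338
V0=26.1574

The replicating-portfolio and risk-neutral prices coincide; use p* = (1.14−0.71)/(1.47−0.71) = 0.5658 for the latter.
At expiry t=2: V(2,0)=50.0000, V(2,1)=50.0000, V(2,2)=0.0000
(1,0): S=26.9800. Δ = (V_up−V_dn)/(S_up−S_dn) = (50.0000−50.0000)/(39.6606−19.1558) = 0.0000. V = [p*·50.0000 + (1−p*)·50.0000]/1.14 = 43.8596. B = V − Δ·S = 43.8596.
(1,1): S=55.8600. Δ = (V_up−V_dn)/(S_up−S_dn) = (0.0000−50.0000)/(82.1142−39.6606) = -1.1778. V = [p*·0.0000 + (1−p*)·50.0000]/1.14 = 19.0443. B = V − Δ·S = 84.8338.
(0,0): S=38.0000. Δ = (V_up−V_dn)/(S_up−S_dn) = (19.0443−43.8596)/(55.8600−26.9800) = -0.8593. V = [p*·19.0443 + (1−p*)·43.8596]/1.14 = 26.1574. B = V − Δ·S = 58.8091.
Self-financing check: at every node Δ·S+B equals the discounted successor values.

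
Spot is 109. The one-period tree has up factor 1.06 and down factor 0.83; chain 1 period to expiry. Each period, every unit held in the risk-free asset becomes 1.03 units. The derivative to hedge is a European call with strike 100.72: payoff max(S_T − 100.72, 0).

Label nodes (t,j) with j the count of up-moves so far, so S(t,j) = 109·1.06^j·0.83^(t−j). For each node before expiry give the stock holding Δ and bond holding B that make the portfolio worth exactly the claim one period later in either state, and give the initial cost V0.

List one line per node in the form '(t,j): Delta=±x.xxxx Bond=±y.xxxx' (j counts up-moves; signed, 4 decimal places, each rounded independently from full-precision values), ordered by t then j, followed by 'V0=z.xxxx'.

(0,0): Delta=0.5911 Bond=-51.9232
V0=12.5116

Under the risk-neutral measure, an up-move has probability p* = (R−d)/(u−d) = 0.8696 and values discount at R = 1.03.
Terminal values V(1,·): V(1,0)=0.0000, V(1,1)=14.8200
Node (0,0) S=109.0000: V=(p*·14.8200+(1−p*)·0.0000)/1.03=12.5116; Δ=(14.8200−0.0000)/(115.5400−90.4700)=0.5911; B=V−Δ·S=-51.9232
Each (Δ,B) replicates both successor values, so the strategy is self-financing and V0 is arbitrage-free.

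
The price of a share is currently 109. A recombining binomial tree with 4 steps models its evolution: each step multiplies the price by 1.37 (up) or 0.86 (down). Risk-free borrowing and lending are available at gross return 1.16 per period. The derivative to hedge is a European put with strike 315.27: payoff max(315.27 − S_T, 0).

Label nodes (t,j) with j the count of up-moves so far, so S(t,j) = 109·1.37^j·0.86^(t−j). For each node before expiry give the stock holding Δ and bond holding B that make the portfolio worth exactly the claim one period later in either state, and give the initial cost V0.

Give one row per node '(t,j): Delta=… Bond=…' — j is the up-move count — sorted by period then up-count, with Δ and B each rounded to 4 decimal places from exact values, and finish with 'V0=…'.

Under the risk-neutral measure, an up-move has probability p* = (R−d)/(u−d) = 0.5882 and values discount at R = 1.16.
Payoff layer (t=4): V(4,0)=255.6461, V(4,1)=220.2878, V(4,2)=163.9611, V(4,3)=74.2314, V(4,4)=0.0000
Node (3,0) S=69.3301: V=(p*·220.2878+(1−p*)·255.6461)/1.16=202.4544; Δ=(220.2878−255.6461)/(94.9822−59.6239)=-1.0000; B=V−Δ·S=271.7845
Node (3,1) S=110.4445: V=(p*·163.9611+(1−p*)·220.2878)/1.16=161.3400; Δ=(163.9611−220.2878)/(151.3089−94.9822)=-1.0000; B=V−Δ·S=271.7845
Node (3,2) S=175.9406: V=(p*·74.2314+(1−p*)·163.9611)/1.16=95.8439; Δ=(74.2314−163.9611)/(241.0386−151.3089)=-1.0000; B=V−Δ·S=271.7845
Node (3,3) S=280.2775: V=(p*·0.0000+(1−p*)·74.2314)/1.16=26.3499; Δ=(0.0000−74.2314)/(383.9801−241.0386)=-0.5193; B=V−Δ·S=171.9016
Node (2,0) S=80.6164: V=(p*·161.3400+(1−p*)·202.4544)/1.16=153.6806; Δ=(161.3400−202.4544)/(110.4445−69.3301)=-1.0000; B=V−Δ·S=234.2970
Node (2,1) S=128.4238: V=(p*·95.8439+(1−p*)·161.3400)/1.16=105.8732; Δ=(95.8439−161.3400)/(175.9406−110.4445)=-1.0000; B=V−Δ·S=234.2970
Node (2,2) S=204.5821: V=(p*·26.3499+(1−p*)·95.8439)/1.16=47.3837; Δ=(26.3499−95.8439)/(280.2775−175.9406)=-0.6661; B=V−Δ·S=183.6464
Node (1,0) S=93.7400: V=(p*·105.8732+(1−p*)·153.6806)/1.16=108.2401; Δ=(105.8732−153.6806)/(128.4238−80.6164)=-1.0000; B=V−Δ·S=201.9801
Node (1,1) S=149.3300: V=(p*·47.3837+(1−p*)·105.8732)/1.16=61.6100; Δ=(47.3837−105.8732)/(204.5821−128.4238)=-0.7680; B=V−Δ·S=176.2953
Node (0,0) S=109.0000: V=(p*·61.6100+(1−p*)·108.2401)/1.16=69.6643; Δ=(61.6100−108.2401)/(149.3300−93.7400)=-0.8388; B=V−Δ·S=161.0960
Root portfolio cost Δ·109+B reproduces V0=69.6643.

(0,0): Delta=-0.8388 Bond=161.0960
(1,0): Delta=-1.0000 Bond=201.9801
(1,1): Delta=-0.7680 Bond=176.2953
(2,0): Delta=-1.0000 Bond=234.2970
(2,1): Delta=-1.0000 Bond=234.2970
(2,2): Delta=-0.6661 Bond=183.6464
(3,0): Delta=-1.0000 Bond=271.7845
(3,1): Delta=-1.0000 Bond=271.7845
(3,2): Delta=-1.0000 Bond=271.7845
(3,3): Delta=-0.5193 Bond=171.9016
V0=69.6643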